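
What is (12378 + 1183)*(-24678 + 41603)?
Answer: 229519925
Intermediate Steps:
(12378 + 1183)*(-24678 + 41603) = 13561*16925 = 229519925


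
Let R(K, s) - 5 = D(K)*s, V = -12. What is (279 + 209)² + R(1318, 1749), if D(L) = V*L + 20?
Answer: -27389055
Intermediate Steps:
D(L) = 20 - 12*L (D(L) = -12*L + 20 = 20 - 12*L)
R(K, s) = 5 + s*(20 - 12*K) (R(K, s) = 5 + (20 - 12*K)*s = 5 + s*(20 - 12*K))
(279 + 209)² + R(1318, 1749) = (279 + 209)² + (5 + 4*1749*(5 - 3*1318)) = 488² + (5 + 4*1749*(5 - 3954)) = 238144 + (5 + 4*1749*(-3949)) = 238144 + (5 - 27627204) = 238144 - 27627199 = -27389055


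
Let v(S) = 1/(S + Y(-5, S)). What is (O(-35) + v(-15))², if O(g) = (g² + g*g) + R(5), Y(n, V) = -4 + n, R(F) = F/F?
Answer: 3460145329/576 ≈ 6.0072e+6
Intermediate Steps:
R(F) = 1
v(S) = 1/(-9 + S) (v(S) = 1/(S + (-4 - 5)) = 1/(S - 9) = 1/(-9 + S))
O(g) = 1 + 2*g² (O(g) = (g² + g*g) + 1 = (g² + g²) + 1 = 2*g² + 1 = 1 + 2*g²)
(O(-35) + v(-15))² = ((1 + 2*(-35)²) + 1/(-9 - 15))² = ((1 + 2*1225) + 1/(-24))² = ((1 + 2450) - 1/24)² = (2451 - 1/24)² = (58823/24)² = 3460145329/576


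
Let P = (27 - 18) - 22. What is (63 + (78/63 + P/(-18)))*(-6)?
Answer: -8185/21 ≈ -389.76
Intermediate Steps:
P = -13 (P = 9 - 22 = -13)
(63 + (78/63 + P/(-18)))*(-6) = (63 + (78/63 - 13/(-18)))*(-6) = (63 + (78*(1/63) - 13*(-1/18)))*(-6) = (63 + (26/21 + 13/18))*(-6) = (63 + 247/126)*(-6) = (8185/126)*(-6) = -8185/21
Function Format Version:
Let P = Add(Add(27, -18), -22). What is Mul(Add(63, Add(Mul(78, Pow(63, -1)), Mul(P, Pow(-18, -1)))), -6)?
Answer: Rational(-8185, 21) ≈ -389.76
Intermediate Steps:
P = -13 (P = Add(9, -22) = -13)
Mul(Add(63, Add(Mul(78, Pow(63, -1)), Mul(P, Pow(-18, -1)))), -6) = Mul(Add(63, Add(Mul(78, Pow(63, -1)), Mul(-13, Pow(-18, -1)))), -6) = Mul(Add(63, Add(Mul(78, Rational(1, 63)), Mul(-13, Rational(-1, 18)))), -6) = Mul(Add(63, Add(Rational(26, 21), Rational(13, 18))), -6) = Mul(Add(63, Rational(247, 126)), -6) = Mul(Rational(8185, 126), -6) = Rational(-8185, 21)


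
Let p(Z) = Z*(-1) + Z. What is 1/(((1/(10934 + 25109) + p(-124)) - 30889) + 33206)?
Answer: 36043/83511632 ≈ 0.00043159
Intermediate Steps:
p(Z) = 0 (p(Z) = -Z + Z = 0)
1/(((1/(10934 + 25109) + p(-124)) - 30889) + 33206) = 1/(((1/(10934 + 25109) + 0) - 30889) + 33206) = 1/(((1/36043 + 0) - 30889) + 33206) = 1/((1/36043 - 30889) + 33206) = 1/(-1113332226/36043 + 33206) = 1/(83511632/36043) = 36043/83511632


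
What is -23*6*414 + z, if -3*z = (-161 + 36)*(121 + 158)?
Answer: -45507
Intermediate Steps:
z = 11625 (z = -(-161 + 36)*(121 + 158)/3 = -(-125)*279/3 = -⅓*(-34875) = 11625)
-23*6*414 + z = -23*6*414 + 11625 = -138*414 + 11625 = -57132 + 11625 = -45507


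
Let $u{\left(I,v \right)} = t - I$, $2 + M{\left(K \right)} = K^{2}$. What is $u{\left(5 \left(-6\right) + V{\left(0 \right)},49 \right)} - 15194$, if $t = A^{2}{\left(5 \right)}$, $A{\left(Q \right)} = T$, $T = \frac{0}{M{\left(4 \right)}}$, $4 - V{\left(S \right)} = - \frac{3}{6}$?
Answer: $- \frac{30337}{2} \approx -15169.0$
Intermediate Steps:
$V{\left(S \right)} = \frac{9}{2}$ ($V{\left(S \right)} = 4 - - \frac{3}{6} = 4 - \left(-3\right) \frac{1}{6} = 4 - - \frac{1}{2} = 4 + \frac{1}{2} = \frac{9}{2}$)
$M{\left(K \right)} = -2 + K^{2}$
$T = 0$ ($T = \frac{0}{-2 + 4^{2}} = \frac{0}{-2 + 16} = \frac{0}{14} = 0 \cdot \frac{1}{14} = 0$)
$A{\left(Q \right)} = 0$
$t = 0$ ($t = 0^{2} = 0$)
$u{\left(I,v \right)} = - I$ ($u{\left(I,v \right)} = 0 - I = - I$)
$u{\left(5 \left(-6\right) + V{\left(0 \right)},49 \right)} - 15194 = - (5 \left(-6\right) + \frac{9}{2}) - 15194 = - (-30 + \frac{9}{2}) - 15194 = \left(-1\right) \left(- \frac{51}{2}\right) - 15194 = \frac{51}{2} - 15194 = - \frac{30337}{2}$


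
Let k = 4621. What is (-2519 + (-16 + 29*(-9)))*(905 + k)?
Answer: -15450696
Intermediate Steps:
(-2519 + (-16 + 29*(-9)))*(905 + k) = (-2519 + (-16 + 29*(-9)))*(905 + 4621) = (-2519 + (-16 - 261))*5526 = (-2519 - 277)*5526 = -2796*5526 = -15450696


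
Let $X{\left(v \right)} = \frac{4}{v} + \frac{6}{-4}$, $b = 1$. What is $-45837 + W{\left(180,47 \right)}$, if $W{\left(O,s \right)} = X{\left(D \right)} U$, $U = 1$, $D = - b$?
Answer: $- \frac{91685}{2} \approx -45843.0$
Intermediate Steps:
$D = -1$ ($D = \left(-1\right) 1 = -1$)
$X{\left(v \right)} = - \frac{3}{2} + \frac{4}{v}$ ($X{\left(v \right)} = \frac{4}{v} + 6 \left(- \frac{1}{4}\right) = \frac{4}{v} - \frac{3}{2} = - \frac{3}{2} + \frac{4}{v}$)
$W{\left(O,s \right)} = - \frac{11}{2}$ ($W{\left(O,s \right)} = \left(- \frac{3}{2} + \frac{4}{-1}\right) 1 = \left(- \frac{3}{2} + 4 \left(-1\right)\right) 1 = \left(- \frac{3}{2} - 4\right) 1 = \left(- \frac{11}{2}\right) 1 = - \frac{11}{2}$)
$-45837 + W{\left(180,47 \right)} = -45837 - \frac{11}{2} = - \frac{91685}{2}$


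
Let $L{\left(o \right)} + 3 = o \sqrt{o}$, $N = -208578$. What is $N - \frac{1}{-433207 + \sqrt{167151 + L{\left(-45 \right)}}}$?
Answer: $-208578 + \frac{1}{433207 - \sqrt{167148 - 135 i \sqrt{5}}} \approx -2.0858 \cdot 10^{5} - 1.97 \cdot 10^{-12} i$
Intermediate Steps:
$L{\left(o \right)} = -3 + o^{\frac{3}{2}}$ ($L{\left(o \right)} = -3 + o \sqrt{o} = -3 + o^{\frac{3}{2}}$)
$N - \frac{1}{-433207 + \sqrt{167151 + L{\left(-45 \right)}}} = -208578 - \frac{1}{-433207 + \sqrt{167151 - \left(3 - \left(-45\right)^{\frac{3}{2}}\right)}} = -208578 - \frac{1}{-433207 + \sqrt{167151 - \left(3 + 135 i \sqrt{5}\right)}} = -208578 - \frac{1}{-433207 + \sqrt{167148 - 135 i \sqrt{5}}}$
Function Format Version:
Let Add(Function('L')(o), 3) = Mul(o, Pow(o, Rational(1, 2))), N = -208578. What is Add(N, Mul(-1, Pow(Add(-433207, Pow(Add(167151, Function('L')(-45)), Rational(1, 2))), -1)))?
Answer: Add(-208578, Pow(Add(433207, Mul(-1, Pow(Add(167148, Mul(-135, I, Pow(5, Rational(1, 2)))), Rational(1, 2)))), -1)) ≈ Add(-2.0858e+5, Mul(-1.97e-12, I))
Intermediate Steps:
Function('L')(o) = Add(-3, Pow(o, Rational(3, 2))) (Function('L')(o) = Add(-3, Mul(o, Pow(o, Rational(1, 2)))) = Add(-3, Pow(o, Rational(3, 2))))
Add(N, Mul(-1, Pow(Add(-433207, Pow(Add(167151, Function('L')(-45)), Rational(1, 2))), -1))) = Add(-208578, Mul(-1, Pow(Add(-433207, Pow(Add(167151, Add(-3, Pow(-45, Rational(3, 2)))), Rational(1, 2))), -1))) = Add(-208578, Mul(-1, Pow(Add(-433207, Pow(Add(167151, Add(-3, Mul(-135, I, Pow(5, Rational(1, 2))))), Rational(1, 2))), -1))) = Add(-208578, Mul(-1, Pow(Add(-433207, Pow(Add(167148, Mul(-135, I, Pow(5, Rational(1, 2)))), Rational(1, 2))), -1)))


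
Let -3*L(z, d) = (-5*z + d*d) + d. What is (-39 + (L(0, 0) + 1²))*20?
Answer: -760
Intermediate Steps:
L(z, d) = -d/3 - d²/3 + 5*z/3 (L(z, d) = -((-5*z + d*d) + d)/3 = -((-5*z + d²) + d)/3 = -((d² - 5*z) + d)/3 = -(d + d² - 5*z)/3 = -d/3 - d²/3 + 5*z/3)
(-39 + (L(0, 0) + 1²))*20 = (-39 + ((-⅓*0 - ⅓*0² + (5/3)*0) + 1²))*20 = (-39 + ((0 - ⅓*0 + 0) + 1))*20 = (-39 + ((0 + 0 + 0) + 1))*20 = (-39 + (0 + 1))*20 = (-39 + 1)*20 = -38*20 = -760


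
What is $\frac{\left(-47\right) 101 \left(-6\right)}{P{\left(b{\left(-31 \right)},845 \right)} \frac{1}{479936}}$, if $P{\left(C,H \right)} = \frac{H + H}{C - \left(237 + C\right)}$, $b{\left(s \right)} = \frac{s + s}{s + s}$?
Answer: $- \frac{1619840152512}{845} \approx -1.917 \cdot 10^{9}$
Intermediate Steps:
$b{\left(s \right)} = 1$ ($b{\left(s \right)} = \frac{2 s}{2 s} = 2 s \frac{1}{2 s} = 1$)
$P{\left(C,H \right)} = - \frac{2 H}{237}$ ($P{\left(C,H \right)} = \frac{2 H}{-237} = 2 H \left(- \frac{1}{237}\right) = - \frac{2 H}{237}$)
$\frac{\left(-47\right) 101 \left(-6\right)}{P{\left(b{\left(-31 \right)},845 \right)} \frac{1}{479936}} = \frac{\left(-47\right) 101 \left(-6\right)}{\left(- \frac{2}{237}\right) 845 \cdot \frac{1}{479936}} = \frac{\left(-4747\right) \left(-6\right)}{\left(- \frac{1690}{237}\right) \frac{1}{479936}} = \frac{28482}{- \frac{845}{56872416}} = 28482 \left(- \frac{56872416}{845}\right) = - \frac{1619840152512}{845}$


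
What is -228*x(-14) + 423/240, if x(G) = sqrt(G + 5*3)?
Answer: -18099/80 ≈ -226.24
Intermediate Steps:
x(G) = sqrt(15 + G) (x(G) = sqrt(G + 15) = sqrt(15 + G))
-228*x(-14) + 423/240 = -228*sqrt(15 - 14) + 423/240 = -228*sqrt(1) + 423*(1/240) = -228*1 + 141/80 = -228 + 141/80 = -18099/80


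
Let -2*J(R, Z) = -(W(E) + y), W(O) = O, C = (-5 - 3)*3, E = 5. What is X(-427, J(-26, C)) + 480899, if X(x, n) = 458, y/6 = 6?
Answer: 481357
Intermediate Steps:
y = 36 (y = 6*6 = 36)
C = -24 (C = -8*3 = -24)
J(R, Z) = 41/2 (J(R, Z) = -(-1)*(5 + 36)/2 = -(-1)*41/2 = -½*(-41) = 41/2)
X(-427, J(-26, C)) + 480899 = 458 + 480899 = 481357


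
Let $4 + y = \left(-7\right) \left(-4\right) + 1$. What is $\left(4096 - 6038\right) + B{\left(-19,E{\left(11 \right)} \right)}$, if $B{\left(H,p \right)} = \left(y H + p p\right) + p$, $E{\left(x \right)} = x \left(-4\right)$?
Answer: $-525$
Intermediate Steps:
$y = 25$ ($y = -4 + \left(\left(-7\right) \left(-4\right) + 1\right) = -4 + \left(28 + 1\right) = -4 + 29 = 25$)
$E{\left(x \right)} = - 4 x$
$B{\left(H,p \right)} = p + p^{2} + 25 H$ ($B{\left(H,p \right)} = \left(25 H + p p\right) + p = \left(25 H + p^{2}\right) + p = \left(p^{2} + 25 H\right) + p = p + p^{2} + 25 H$)
$\left(4096 - 6038\right) + B{\left(-19,E{\left(11 \right)} \right)} = \left(4096 - 6038\right) + \left(\left(-4\right) 11 + \left(\left(-4\right) 11\right)^{2} + 25 \left(-19\right)\right) = -1942 - \left(519 - 1936\right) = -1942 - -1417 = -1942 + 1417 = -525$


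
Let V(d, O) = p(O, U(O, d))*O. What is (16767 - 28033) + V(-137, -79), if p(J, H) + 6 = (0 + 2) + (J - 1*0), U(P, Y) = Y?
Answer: -4709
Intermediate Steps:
p(J, H) = -4 + J (p(J, H) = -6 + ((0 + 2) + (J - 1*0)) = -6 + (2 + (J + 0)) = -6 + (2 + J) = -4 + J)
V(d, O) = O*(-4 + O) (V(d, O) = (-4 + O)*O = O*(-4 + O))
(16767 - 28033) + V(-137, -79) = (16767 - 28033) - 79*(-4 - 79) = -11266 - 79*(-83) = -11266 + 6557 = -4709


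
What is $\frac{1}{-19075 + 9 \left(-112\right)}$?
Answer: $- \frac{1}{20083} \approx -4.9793 \cdot 10^{-5}$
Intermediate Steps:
$\frac{1}{-19075 + 9 \left(-112\right)} = \frac{1}{-19075 - 1008} = \frac{1}{-20083} = - \frac{1}{20083}$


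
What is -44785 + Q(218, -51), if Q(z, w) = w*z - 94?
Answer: -55997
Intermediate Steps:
Q(z, w) = -94 + w*z
-44785 + Q(218, -51) = -44785 + (-94 - 51*218) = -44785 + (-94 - 11118) = -44785 - 11212 = -55997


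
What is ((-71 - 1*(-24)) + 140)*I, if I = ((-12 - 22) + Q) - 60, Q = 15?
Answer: -7347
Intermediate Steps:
I = -79 (I = ((-12 - 22) + 15) - 60 = (-34 + 15) - 60 = -19 - 60 = -79)
((-71 - 1*(-24)) + 140)*I = ((-71 - 1*(-24)) + 140)*(-79) = ((-71 + 24) + 140)*(-79) = (-47 + 140)*(-79) = 93*(-79) = -7347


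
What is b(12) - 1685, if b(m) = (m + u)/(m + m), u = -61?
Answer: -40489/24 ≈ -1687.0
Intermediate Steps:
b(m) = (-61 + m)/(2*m) (b(m) = (m - 61)/(m + m) = (-61 + m)/((2*m)) = (-61 + m)*(1/(2*m)) = (-61 + m)/(2*m))
b(12) - 1685 = (½)*(-61 + 12)/12 - 1685 = (½)*(1/12)*(-49) - 1685 = -49/24 - 1685 = -40489/24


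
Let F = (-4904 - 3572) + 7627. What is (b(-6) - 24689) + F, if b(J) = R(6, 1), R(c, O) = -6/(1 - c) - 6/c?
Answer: -127689/5 ≈ -25538.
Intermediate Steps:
R(c, O) = -6/c - 6/(1 - c)
b(J) = 1/5 (b(J) = 6/(6*(-1 + 6)) = 6*(1/6)/5 = 6*(1/6)*(1/5) = 1/5)
F = -849 (F = -8476 + 7627 = -849)
(b(-6) - 24689) + F = (1/5 - 24689) - 849 = -123444/5 - 849 = -127689/5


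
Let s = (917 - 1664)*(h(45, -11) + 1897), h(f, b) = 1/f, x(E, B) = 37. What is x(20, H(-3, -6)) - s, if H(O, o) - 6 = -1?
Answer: 7085563/5 ≈ 1.4171e+6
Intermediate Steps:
H(O, o) = 5 (H(O, o) = 6 - 1 = 5)
s = -7085378/5 (s = (917 - 1664)*(1/45 + 1897) = -747*(1/45 + 1897) = -747*85366/45 = -7085378/5 ≈ -1.4171e+6)
x(20, H(-3, -6)) - s = 37 - 1*(-7085378/5) = 37 + 7085378/5 = 7085563/5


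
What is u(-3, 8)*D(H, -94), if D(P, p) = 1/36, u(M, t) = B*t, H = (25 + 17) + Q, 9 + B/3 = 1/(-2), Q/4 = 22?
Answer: -19/3 ≈ -6.3333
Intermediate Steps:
Q = 88 (Q = 4*22 = 88)
B = -57/2 (B = -27 + 3/(-2) = -27 + 3*(-½) = -27 - 3/2 = -57/2 ≈ -28.500)
H = 130 (H = (25 + 17) + 88 = 42 + 88 = 130)
u(M, t) = -57*t/2
D(P, p) = 1/36
u(-3, 8)*D(H, -94) = -57/2*8*(1/36) = -228*1/36 = -19/3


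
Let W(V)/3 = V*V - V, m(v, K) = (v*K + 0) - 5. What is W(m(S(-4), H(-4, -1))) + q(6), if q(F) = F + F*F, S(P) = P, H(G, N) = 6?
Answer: 2652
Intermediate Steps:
m(v, K) = -5 + K*v (m(v, K) = (K*v + 0) - 5 = K*v - 5 = -5 + K*v)
q(F) = F + F**2
W(V) = -3*V + 3*V**2 (W(V) = 3*(V*V - V) = 3*(V**2 - V) = -3*V + 3*V**2)
W(m(S(-4), H(-4, -1))) + q(6) = 3*(-5 + 6*(-4))*(-1 + (-5 + 6*(-4))) + 6*(1 + 6) = 3*(-5 - 24)*(-1 + (-5 - 24)) + 6*7 = 3*(-29)*(-1 - 29) + 42 = 3*(-29)*(-30) + 42 = 2610 + 42 = 2652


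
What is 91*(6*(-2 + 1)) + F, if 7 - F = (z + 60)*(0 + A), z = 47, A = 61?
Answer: -7066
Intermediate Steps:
F = -6520 (F = 7 - (47 + 60)*(0 + 61) = 7 - 107*61 = 7 - 1*6527 = 7 - 6527 = -6520)
91*(6*(-2 + 1)) + F = 91*(6*(-2 + 1)) - 6520 = 91*(6*(-1)) - 6520 = 91*(-6) - 6520 = -546 - 6520 = -7066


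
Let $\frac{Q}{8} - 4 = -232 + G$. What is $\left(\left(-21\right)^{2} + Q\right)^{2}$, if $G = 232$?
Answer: $223729$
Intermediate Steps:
$Q = 32$ ($Q = 32 + 8 \left(-232 + 232\right) = 32 + 8 \cdot 0 = 32 + 0 = 32$)
$\left(\left(-21\right)^{2} + Q\right)^{2} = \left(\left(-21\right)^{2} + 32\right)^{2} = \left(441 + 32\right)^{2} = 473^{2} = 223729$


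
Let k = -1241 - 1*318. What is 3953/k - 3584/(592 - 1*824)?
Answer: 583795/45211 ≈ 12.913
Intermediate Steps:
k = -1559 (k = -1241 - 318 = -1559)
3953/k - 3584/(592 - 1*824) = 3953/(-1559) - 3584/(592 - 1*824) = 3953*(-1/1559) - 3584/(592 - 824) = -3953/1559 - 3584/(-232) = -3953/1559 - 3584*(-1/232) = -3953/1559 + 448/29 = 583795/45211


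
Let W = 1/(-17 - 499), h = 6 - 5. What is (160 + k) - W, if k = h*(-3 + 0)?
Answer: 81013/516 ≈ 157.00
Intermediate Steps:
h = 1
W = -1/516 (W = 1/(-516) = -1/516 ≈ -0.0019380)
k = -3 (k = 1*(-3 + 0) = 1*(-3) = -3)
(160 + k) - W = (160 - 3) - 1*(-1/516) = 157 + 1/516 = 81013/516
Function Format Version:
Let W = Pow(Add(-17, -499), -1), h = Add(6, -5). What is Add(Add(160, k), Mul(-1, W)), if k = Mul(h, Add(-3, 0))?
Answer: Rational(81013, 516) ≈ 157.00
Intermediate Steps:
h = 1
W = Rational(-1, 516) (W = Pow(-516, -1) = Rational(-1, 516) ≈ -0.0019380)
k = -3 (k = Mul(1, Add(-3, 0)) = Mul(1, -3) = -3)
Add(Add(160, k), Mul(-1, W)) = Add(Add(160, -3), Mul(-1, Rational(-1, 516))) = Add(157, Rational(1, 516)) = Rational(81013, 516)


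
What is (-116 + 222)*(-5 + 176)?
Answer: 18126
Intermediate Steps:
(-116 + 222)*(-5 + 176) = 106*171 = 18126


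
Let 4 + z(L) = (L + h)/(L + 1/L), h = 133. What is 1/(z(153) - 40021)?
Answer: -11705/468470746 ≈ -2.4986e-5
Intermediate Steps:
z(L) = -4 + (133 + L)/(L + 1/L) (z(L) = -4 + (L + 133)/(L + 1/L) = -4 + (133 + L)/(L + 1/L))
1/(z(153) - 40021) = 1/((-4 - 3*153² + 133*153)/(1 + 153²) - 40021) = 1/((-4 - 3*23409 + 20349)/(1 + 23409) - 40021) = 1/((-4 - 70227 + 20349)/23410 - 40021) = 1/((1/23410)*(-49882) - 40021) = 1/(-24941/11705 - 40021) = 1/(-468470746/11705) = -11705/468470746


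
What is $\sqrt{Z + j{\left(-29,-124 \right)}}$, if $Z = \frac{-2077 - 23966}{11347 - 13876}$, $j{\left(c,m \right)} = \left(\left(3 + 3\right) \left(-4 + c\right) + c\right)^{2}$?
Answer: $\frac{2 \sqrt{9156587601}}{843} \approx 227.02$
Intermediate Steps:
$j{\left(c,m \right)} = \left(-24 + 7 c\right)^{2}$ ($j{\left(c,m \right)} = \left(6 \left(-4 + c\right) + c\right)^{2} = \left(\left(-24 + 6 c\right) + c\right)^{2} = \left(-24 + 7 c\right)^{2}$)
$Z = \frac{8681}{843}$ ($Z = - \frac{26043}{-2529} = \left(-26043\right) \left(- \frac{1}{2529}\right) = \frac{8681}{843} \approx 10.298$)
$\sqrt{Z + j{\left(-29,-124 \right)}} = \sqrt{\frac{8681}{843} + \left(-24 + 7 \left(-29\right)\right)^{2}} = \sqrt{\frac{8681}{843} + \left(-24 - 203\right)^{2}} = \sqrt{\frac{8681}{843} + \left(-227\right)^{2}} = \sqrt{\frac{8681}{843} + 51529} = \sqrt{\frac{43447628}{843}} = \frac{2 \sqrt{9156587601}}{843}$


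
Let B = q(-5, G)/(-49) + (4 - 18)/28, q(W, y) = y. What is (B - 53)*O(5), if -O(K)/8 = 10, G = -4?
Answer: 209400/49 ≈ 4273.5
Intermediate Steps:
O(K) = -80 (O(K) = -8*10 = -80)
B = -41/98 (B = -4/(-49) + (4 - 18)/28 = -4*(-1/49) - 14*1/28 = 4/49 - ½ = -41/98 ≈ -0.41837)
(B - 53)*O(5) = (-41/98 - 53)*(-80) = -5235/98*(-80) = 209400/49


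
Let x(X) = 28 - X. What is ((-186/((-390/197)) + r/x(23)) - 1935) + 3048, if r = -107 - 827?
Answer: 13262/13 ≈ 1020.2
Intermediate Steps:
r = -934
((-186/((-390/197)) + r/x(23)) - 1935) + 3048 = ((-186/((-390/197)) - 934/(28 - 1*23)) - 1935) + 3048 = ((-186/((-390*1/197)) - 934/(28 - 23)) - 1935) + 3048 = ((-186/(-390/197) - 934/5) - 1935) + 3048 = ((-186*(-197/390) - 934*1/5) - 1935) + 3048 = ((6107/65 - 934/5) - 1935) + 3048 = (-1207/13 - 1935) + 3048 = -26362/13 + 3048 = 13262/13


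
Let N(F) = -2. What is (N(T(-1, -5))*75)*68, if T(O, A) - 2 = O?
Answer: -10200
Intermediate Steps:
T(O, A) = 2 + O
(N(T(-1, -5))*75)*68 = -2*75*68 = -150*68 = -10200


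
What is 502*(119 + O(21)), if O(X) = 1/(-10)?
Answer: 298439/5 ≈ 59688.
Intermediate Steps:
O(X) = -⅒
502*(119 + O(21)) = 502*(119 - ⅒) = 502*(1189/10) = 298439/5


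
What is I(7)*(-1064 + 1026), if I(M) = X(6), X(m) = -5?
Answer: 190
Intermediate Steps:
I(M) = -5
I(7)*(-1064 + 1026) = -5*(-1064 + 1026) = -5*(-38) = 190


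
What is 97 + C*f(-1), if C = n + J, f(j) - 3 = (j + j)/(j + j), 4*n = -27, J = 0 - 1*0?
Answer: 70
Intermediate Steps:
J = 0 (J = 0 + 0 = 0)
n = -27/4 (n = (¼)*(-27) = -27/4 ≈ -6.7500)
f(j) = 4 (f(j) = 3 + (j + j)/(j + j) = 3 + (2*j)/((2*j)) = 3 + (2*j)*(1/(2*j)) = 3 + 1 = 4)
C = -27/4 (C = -27/4 + 0 = -27/4 ≈ -6.7500)
97 + C*f(-1) = 97 - 27/4*4 = 97 - 27 = 70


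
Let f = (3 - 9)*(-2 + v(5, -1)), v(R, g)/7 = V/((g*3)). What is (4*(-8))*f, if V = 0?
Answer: -384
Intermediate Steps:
v(R, g) = 0 (v(R, g) = 7*(0/((g*3))) = 7*(0/((3*g))) = 7*(0*(1/(3*g))) = 7*0 = 0)
f = 12 (f = (3 - 9)*(-2 + 0) = -6*(-2) = 12)
(4*(-8))*f = (4*(-8))*12 = -32*12 = -384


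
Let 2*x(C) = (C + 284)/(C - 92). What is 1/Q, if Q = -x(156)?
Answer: -16/55 ≈ -0.29091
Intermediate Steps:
x(C) = (284 + C)/(2*(-92 + C)) (x(C) = ((C + 284)/(C - 92))/2 = ((284 + C)/(-92 + C))/2 = (284 + C)/(2*(-92 + C)))
Q = -55/16 (Q = -(284 + 156)/(2*(-92 + 156)) = -440/(2*64) = -1*55/16 = -55/16 ≈ -3.4375)
1/Q = 1/(-55/16) = -16/55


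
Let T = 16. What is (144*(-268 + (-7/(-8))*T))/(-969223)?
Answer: 36576/969223 ≈ 0.037737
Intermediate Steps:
(144*(-268 + (-7/(-8))*T))/(-969223) = (144*(-268 - 7/(-8)*16))/(-969223) = (144*(-268 - 7*(-⅛)*16))*(-1/969223) = (144*(-268 + (7/8)*16))*(-1/969223) = (144*(-268 + 14))*(-1/969223) = (144*(-254))*(-1/969223) = -36576*(-1/969223) = 36576/969223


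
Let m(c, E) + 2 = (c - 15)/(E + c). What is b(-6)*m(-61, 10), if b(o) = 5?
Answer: -130/51 ≈ -2.5490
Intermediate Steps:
m(c, E) = -2 + (-15 + c)/(E + c) (m(c, E) = -2 + (c - 15)/(E + c) = -2 + (-15 + c)/(E + c))
b(-6)*m(-61, 10) = 5*((-15 - 1*(-61) - 2*10)/(10 - 61)) = 5*((-15 + 61 - 20)/(-51)) = 5*(-1/51*26) = 5*(-26/51) = -130/51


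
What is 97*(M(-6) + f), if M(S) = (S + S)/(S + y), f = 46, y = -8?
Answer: 31816/7 ≈ 4545.1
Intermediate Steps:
M(S) = 2*S/(-8 + S) (M(S) = (S + S)/(S - 8) = (2*S)/(-8 + S) = 2*S/(-8 + S))
97*(M(-6) + f) = 97*(2*(-6)/(-8 - 6) + 46) = 97*(2*(-6)/(-14) + 46) = 97*(2*(-6)*(-1/14) + 46) = 97*(6/7 + 46) = 97*(328/7) = 31816/7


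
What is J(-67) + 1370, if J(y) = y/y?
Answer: 1371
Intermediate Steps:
J(y) = 1
J(-67) + 1370 = 1 + 1370 = 1371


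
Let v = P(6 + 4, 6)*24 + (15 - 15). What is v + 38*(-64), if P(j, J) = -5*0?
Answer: -2432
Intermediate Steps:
P(j, J) = 0
v = 0 (v = 0*24 + (15 - 15) = 0 + 0 = 0)
v + 38*(-64) = 0 + 38*(-64) = 0 - 2432 = -2432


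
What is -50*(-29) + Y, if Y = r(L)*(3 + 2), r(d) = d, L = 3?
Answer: 1465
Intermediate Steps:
Y = 15 (Y = 3*(3 + 2) = 3*5 = 15)
-50*(-29) + Y = -50*(-29) + 15 = 1450 + 15 = 1465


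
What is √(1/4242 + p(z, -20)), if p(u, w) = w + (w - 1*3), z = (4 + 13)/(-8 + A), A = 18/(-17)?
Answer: 191*I*√21210/4242 ≈ 6.5574*I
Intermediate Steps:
A = -18/17 (A = 18*(-1/17) = -18/17 ≈ -1.0588)
z = -289/154 (z = (4 + 13)/(-8 - 18/17) = 17/(-154/17) = 17*(-17/154) = -289/154 ≈ -1.8766)
p(u, w) = -3 + 2*w (p(u, w) = w + (w - 3) = w + (-3 + w) = -3 + 2*w)
√(1/4242 + p(z, -20)) = √(1/4242 + (-3 + 2*(-20))) = √(1/4242 + (-3 - 40)) = √(1/4242 - 43) = √(-182405/4242) = 191*I*√21210/4242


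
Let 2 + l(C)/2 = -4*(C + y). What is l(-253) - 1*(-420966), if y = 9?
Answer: 422914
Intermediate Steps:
l(C) = -76 - 8*C (l(C) = -4 + 2*(-4*(C + 9)) = -4 + 2*(-4*(9 + C)) = -4 + 2*(-36 - 4*C) = -4 + (-72 - 8*C) = -76 - 8*C)
l(-253) - 1*(-420966) = (-76 - 8*(-253)) - 1*(-420966) = (-76 + 2024) + 420966 = 1948 + 420966 = 422914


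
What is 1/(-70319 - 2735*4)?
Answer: -1/81259 ≈ -1.2306e-5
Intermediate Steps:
1/(-70319 - 2735*4) = 1/(-70319 - 10940) = 1/(-81259) = -1/81259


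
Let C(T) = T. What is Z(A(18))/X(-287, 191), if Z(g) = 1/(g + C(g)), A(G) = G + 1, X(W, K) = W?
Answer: -1/10906 ≈ -9.1693e-5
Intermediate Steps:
A(G) = 1 + G
Z(g) = 1/(2*g) (Z(g) = 1/(g + g) = 1/(2*g))
Z(A(18))/X(-287, 191) = (1/(2*(1 + 18)))/(-287) = ((½)/19)*(-1/287) = ((½)*(1/19))*(-1/287) = (1/38)*(-1/287) = -1/10906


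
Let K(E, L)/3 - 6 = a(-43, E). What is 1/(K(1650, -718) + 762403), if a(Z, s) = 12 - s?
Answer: 1/757507 ≈ 1.3201e-6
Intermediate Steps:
K(E, L) = 54 - 3*E (K(E, L) = 18 + 3*(12 - E) = 18 + (36 - 3*E) = 54 - 3*E)
1/(K(1650, -718) + 762403) = 1/((54 - 3*1650) + 762403) = 1/((54 - 4950) + 762403) = 1/(-4896 + 762403) = 1/757507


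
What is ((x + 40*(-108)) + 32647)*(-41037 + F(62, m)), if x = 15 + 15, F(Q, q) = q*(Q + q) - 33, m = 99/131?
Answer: -19962998803587/17161 ≈ -1.1633e+9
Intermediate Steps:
m = 99/131 (m = 99*(1/131) = 99/131 ≈ 0.75572)
F(Q, q) = -33 + q*(Q + q)
x = 30
((x + 40*(-108)) + 32647)*(-41037 + F(62, m)) = ((30 + 40*(-108)) + 32647)*(-41037 + (-33 + (99/131)² + 62*(99/131))) = ((30 - 4320) + 32647)*(-41037 + (-33 + 9801/17161 + 6138/131)) = (-4290 + 32647)*(-41037 + 247566/17161) = 28357*(-703988391/17161) = -19962998803587/17161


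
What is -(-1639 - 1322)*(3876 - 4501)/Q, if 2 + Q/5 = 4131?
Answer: -370125/4129 ≈ -89.640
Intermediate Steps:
Q = 20645 (Q = -10 + 5*4131 = -10 + 20655 = 20645)
-(-1639 - 1322)*(3876 - 4501)/Q = -(-1639 - 1322)*(3876 - 4501)/20645 = -(-2961*(-625))/20645 = -1850625/20645 = -1*370125/4129 = -370125/4129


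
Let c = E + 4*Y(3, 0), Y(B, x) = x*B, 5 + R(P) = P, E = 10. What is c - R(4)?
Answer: 11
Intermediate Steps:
R(P) = -5 + P
Y(B, x) = B*x
c = 10 (c = 10 + 4*(3*0) = 10 + 4*0 = 10 + 0 = 10)
c - R(4) = 10 - (-5 + 4) = 10 - 1*(-1) = 10 + 1 = 11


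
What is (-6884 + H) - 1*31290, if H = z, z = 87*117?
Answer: -27995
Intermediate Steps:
z = 10179
H = 10179
(-6884 + H) - 1*31290 = (-6884 + 10179) - 1*31290 = 3295 - 31290 = -27995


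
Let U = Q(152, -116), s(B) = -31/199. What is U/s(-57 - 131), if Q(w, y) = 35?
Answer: -6965/31 ≈ -224.68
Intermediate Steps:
s(B) = -31/199 (s(B) = -31*1/199 = -31/199)
U = 35
U/s(-57 - 131) = 35/(-31/199) = 35*(-199/31) = -6965/31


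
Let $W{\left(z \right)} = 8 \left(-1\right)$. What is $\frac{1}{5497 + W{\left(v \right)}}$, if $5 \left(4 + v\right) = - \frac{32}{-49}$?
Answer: $\frac{1}{5489} \approx 0.00018218$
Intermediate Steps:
$v = - \frac{948}{245}$ ($v = -4 + \frac{\left(-32\right) \frac{1}{-49}}{5} = -4 + \frac{\left(-32\right) \left(- \frac{1}{49}\right)}{5} = -4 + \frac{1}{5} \cdot \frac{32}{49} = -4 + \frac{32}{245} = - \frac{948}{245} \approx -3.8694$)
$W{\left(z \right)} = -8$
$\frac{1}{5497 + W{\left(v \right)}} = \frac{1}{5497 - 8} = \frac{1}{5489}$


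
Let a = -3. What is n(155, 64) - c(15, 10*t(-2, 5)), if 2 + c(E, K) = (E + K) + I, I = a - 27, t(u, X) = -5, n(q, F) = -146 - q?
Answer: -234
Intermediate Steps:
I = -30 (I = -3 - 27 = -30)
c(E, K) = -32 + E + K (c(E, K) = -2 + ((E + K) - 30) = -2 + (-30 + E + K) = -32 + E + K)
n(155, 64) - c(15, 10*t(-2, 5)) = (-146 - 1*155) - (-32 + 15 + 10*(-5)) = (-146 - 155) - (-32 + 15 - 50) = -301 - 1*(-67) = -301 + 67 = -234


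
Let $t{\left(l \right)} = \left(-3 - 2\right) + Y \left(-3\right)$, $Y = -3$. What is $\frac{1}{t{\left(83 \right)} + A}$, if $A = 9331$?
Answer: $\frac{1}{9335} \approx 0.00010712$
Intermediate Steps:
$t{\left(l \right)} = 4$ ($t{\left(l \right)} = \left(-3 - 2\right) - -9 = -5 + 9 = 4$)
$\frac{1}{t{\left(83 \right)} + A} = \frac{1}{4 + 9331} = \frac{1}{9335}$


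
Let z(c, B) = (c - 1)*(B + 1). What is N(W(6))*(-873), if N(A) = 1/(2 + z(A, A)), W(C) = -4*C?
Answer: -873/577 ≈ -1.5130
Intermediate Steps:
z(c, B) = (1 + B)*(-1 + c) (z(c, B) = (-1 + c)*(1 + B) = (1 + B)*(-1 + c))
N(A) = 1/(1 + A**2) (N(A) = 1/(2 + (-1 + A - A + A*A)) = 1/(2 + (-1 + A - A + A**2)) = 1/(2 + (-1 + A**2)) = 1/(1 + A**2))
N(W(6))*(-873) = -873/(1 + (-4*6)**2) = -873/(1 + (-24)**2) = -873/(1 + 576) = -873/577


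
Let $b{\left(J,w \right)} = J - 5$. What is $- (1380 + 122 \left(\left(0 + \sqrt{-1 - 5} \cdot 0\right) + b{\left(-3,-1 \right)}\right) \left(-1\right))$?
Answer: $-2356$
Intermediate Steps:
$b{\left(J,w \right)} = -5 + J$
$- (1380 + 122 \left(\left(0 + \sqrt{-1 - 5} \cdot 0\right) + b{\left(-3,-1 \right)}\right) \left(-1\right)) = - (1380 + 122 \left(\left(0 + \sqrt{-1 - 5} \cdot 0\right) - 8\right) \left(-1\right)) = - (1380 + 122 \left(\left(0 + \sqrt{-6} \cdot 0\right) - 8\right) \left(-1\right)) = - (1380 + 122 \left(\left(0 + i \sqrt{6} \cdot 0\right) - 8\right) \left(-1\right)) = - (1380 + 122 \left(\left(0 + 0\right) - 8\right) \left(-1\right)) = - (1380 + 122 \left(0 - 8\right) \left(-1\right)) = - (1380 + 122 \left(\left(-8\right) \left(-1\right)\right)) = - (1380 + 122 \cdot 8) = - (1380 + 976) = \left(-1\right) 2356 = -2356$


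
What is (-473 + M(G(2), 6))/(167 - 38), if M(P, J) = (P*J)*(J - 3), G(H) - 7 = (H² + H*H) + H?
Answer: -167/129 ≈ -1.2946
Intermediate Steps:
G(H) = 7 + H + 2*H² (G(H) = 7 + ((H² + H*H) + H) = 7 + ((H² + H²) + H) = 7 + (2*H² + H) = 7 + (H + 2*H²) = 7 + H + 2*H²)
M(P, J) = J*P*(-3 + J) (M(P, J) = (J*P)*(-3 + J) = J*P*(-3 + J))
(-473 + M(G(2), 6))/(167 - 38) = (-473 + 6*(7 + 2 + 2*2²)*(-3 + 6))/(167 - 38) = (-473 + 6*(7 + 2 + 2*4)*3)/129 = (-473 + 6*(7 + 2 + 8)*3)*(1/129) = (-473 + 6*17*3)*(1/129) = (-473 + 306)*(1/129) = -167*1/129 = -167/129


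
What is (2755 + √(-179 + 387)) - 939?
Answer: 1816 + 4*√13 ≈ 1830.4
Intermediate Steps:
(2755 + √(-179 + 387)) - 939 = (2755 + √208) - 939 = (2755 + 4*√13) - 939 = 1816 + 4*√13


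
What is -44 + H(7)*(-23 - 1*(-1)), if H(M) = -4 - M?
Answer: 198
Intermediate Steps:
-44 + H(7)*(-23 - 1*(-1)) = -44 + (-4 - 1*7)*(-23 - 1*(-1)) = -44 + (-4 - 7)*(-23 + 1) = -44 - 11*(-22) = -44 + 242 = 198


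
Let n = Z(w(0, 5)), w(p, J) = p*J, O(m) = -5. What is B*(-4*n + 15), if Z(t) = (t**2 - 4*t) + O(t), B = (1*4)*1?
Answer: 140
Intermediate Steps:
B = 4 (B = 4*1 = 4)
w(p, J) = J*p
Z(t) = -5 + t**2 - 4*t (Z(t) = (t**2 - 4*t) - 5 = -5 + t**2 - 4*t)
n = -5 (n = -5 + (5*0)**2 - 20*0 = -5 + 0**2 - 4*0 = -5 + 0 + 0 = -5)
B*(-4*n + 15) = 4*(-4*(-5) + 15) = 4*(20 + 15) = 4*35 = 140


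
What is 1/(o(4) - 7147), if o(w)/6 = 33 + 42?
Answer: -1/6697 ≈ -0.00014932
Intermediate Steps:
o(w) = 450 (o(w) = 6*(33 + 42) = 6*75 = 450)
1/(o(4) - 7147) = 1/(450 - 7147) = 1/(-6697) = -1/6697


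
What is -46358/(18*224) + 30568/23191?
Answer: -67988443/6679008 ≈ -10.179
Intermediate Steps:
-46358/(18*224) + 30568/23191 = -46358/4032 + 30568*(1/23191) = -46358*1/4032 + 30568/23191 = -23179/2016 + 30568/23191 = -67988443/6679008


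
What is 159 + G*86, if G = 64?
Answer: 5663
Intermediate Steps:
159 + G*86 = 159 + 64*86 = 159 + 5504 = 5663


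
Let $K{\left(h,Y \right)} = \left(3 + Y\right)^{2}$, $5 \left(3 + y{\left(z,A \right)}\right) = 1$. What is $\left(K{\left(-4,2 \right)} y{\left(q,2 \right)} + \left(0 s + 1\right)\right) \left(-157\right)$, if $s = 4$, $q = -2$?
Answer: $10833$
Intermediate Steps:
$y{\left(z,A \right)} = - \frac{14}{5}$ ($y{\left(z,A \right)} = -3 + \frac{1}{5} \cdot 1 = -3 + \frac{1}{5} = - \frac{14}{5}$)
$\left(K{\left(-4,2 \right)} y{\left(q,2 \right)} + \left(0 s + 1\right)\right) \left(-157\right) = \left(\left(3 + 2\right)^{2} \left(- \frac{14}{5}\right) + \left(0 \cdot 4 + 1\right)\right) \left(-157\right) = \left(5^{2} \left(- \frac{14}{5}\right) + \left(0 + 1\right)\right) \left(-157\right) = \left(25 \left(- \frac{14}{5}\right) + 1\right) \left(-157\right) = \left(-70 + 1\right) \left(-157\right) = \left(-69\right) \left(-157\right) = 10833$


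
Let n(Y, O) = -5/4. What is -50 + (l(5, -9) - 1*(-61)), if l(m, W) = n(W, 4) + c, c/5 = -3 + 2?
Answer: 19/4 ≈ 4.7500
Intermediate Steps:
n(Y, O) = -5/4 (n(Y, O) = -5*¼ = -5/4)
c = -5 (c = 5*(-3 + 2) = 5*(-1) = -5)
l(m, W) = -25/4 (l(m, W) = -5/4 - 5 = -25/4)
-50 + (l(5, -9) - 1*(-61)) = -50 + (-25/4 - 1*(-61)) = -50 + (-25/4 + 61) = -50 + 219/4 = 19/4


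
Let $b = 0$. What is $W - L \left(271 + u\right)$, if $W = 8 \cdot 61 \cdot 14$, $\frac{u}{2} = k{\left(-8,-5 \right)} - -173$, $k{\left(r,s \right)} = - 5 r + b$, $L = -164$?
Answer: $121140$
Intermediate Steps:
$k{\left(r,s \right)} = - 5 r$ ($k{\left(r,s \right)} = - 5 r + 0 = - 5 r$)
$u = 426$ ($u = 2 \left(\left(-5\right) \left(-8\right) - -173\right) = 2 \left(40 + 173\right) = 2 \cdot 213 = 426$)
$W = 6832$ ($W = 488 \cdot 14 = 6832$)
$W - L \left(271 + u\right) = 6832 - - 164 \left(271 + 426\right) = 6832 - \left(-164\right) 697 = 6832 - -114308 = 6832 + 114308 = 121140$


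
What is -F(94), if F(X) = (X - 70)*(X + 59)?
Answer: -3672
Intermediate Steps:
F(X) = (-70 + X)*(59 + X)
-F(94) = -(-4130 + 94**2 - 11*94) = -(-4130 + 8836 - 1034) = -1*3672 = -3672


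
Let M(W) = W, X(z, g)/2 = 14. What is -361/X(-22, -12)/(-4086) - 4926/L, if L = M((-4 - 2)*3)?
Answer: 31310017/114408 ≈ 273.67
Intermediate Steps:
X(z, g) = 28 (X(z, g) = 2*14 = 28)
L = -18 (L = (-4 - 2)*3 = -6*3 = -18)
-361/X(-22, -12)/(-4086) - 4926/L = -361/28/(-4086) - 4926/(-18) = -361*1/28*(-1/4086) - 4926*(-1/18) = -361/28*(-1/4086) + 821/3 = 361/114408 + 821/3 = 31310017/114408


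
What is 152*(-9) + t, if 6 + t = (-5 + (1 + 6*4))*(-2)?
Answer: -1414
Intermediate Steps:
t = -46 (t = -6 + (-5 + (1 + 6*4))*(-2) = -6 + (-5 + (1 + 24))*(-2) = -6 + (-5 + 25)*(-2) = -6 + 20*(-2) = -6 - 40 = -46)
152*(-9) + t = 152*(-9) - 46 = -1368 - 46 = -1414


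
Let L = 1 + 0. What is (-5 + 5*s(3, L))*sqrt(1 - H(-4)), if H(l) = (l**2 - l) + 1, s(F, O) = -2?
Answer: -30*I*sqrt(5) ≈ -67.082*I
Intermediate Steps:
L = 1
H(l) = 1 + l**2 - l
(-5 + 5*s(3, L))*sqrt(1 - H(-4)) = (-5 + 5*(-2))*sqrt(1 - (1 + (-4)**2 - 1*(-4))) = (-5 - 10)*sqrt(1 - (1 + 16 + 4)) = -15*sqrt(1 - 1*21) = -15*sqrt(1 - 21) = -30*I*sqrt(5)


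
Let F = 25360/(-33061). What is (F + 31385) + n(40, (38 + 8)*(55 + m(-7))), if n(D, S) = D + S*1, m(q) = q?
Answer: 1111915253/33061 ≈ 33632.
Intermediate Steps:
F = -25360/33061 (F = 25360*(-1/33061) = -25360/33061 ≈ -0.76707)
n(D, S) = D + S
(F + 31385) + n(40, (38 + 8)*(55 + m(-7))) = (-25360/33061 + 31385) + (40 + (38 + 8)*(55 - 7)) = 1037594125/33061 + (40 + 46*48) = 1037594125/33061 + (40 + 2208) = 1037594125/33061 + 2248 = 1111915253/33061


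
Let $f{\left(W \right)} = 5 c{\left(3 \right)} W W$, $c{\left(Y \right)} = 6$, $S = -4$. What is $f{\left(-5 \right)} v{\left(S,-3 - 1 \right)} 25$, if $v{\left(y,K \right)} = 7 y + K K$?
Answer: $-225000$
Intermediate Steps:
$v{\left(y,K \right)} = K^{2} + 7 y$ ($v{\left(y,K \right)} = 7 y + K^{2} = K^{2} + 7 y$)
$f{\left(W \right)} = 30 W^{2}$ ($f{\left(W \right)} = 5 \cdot 6 W W = 30 W^{2}$)
$f{\left(-5 \right)} v{\left(S,-3 - 1 \right)} 25 = 30 \left(-5\right)^{2} \left(\left(-3 - 1\right)^{2} + 7 \left(-4\right)\right) 25 = 30 \cdot 25 \left(\left(-3 - 1\right)^{2} - 28\right) 25 = 750 \left(\left(-4\right)^{2} - 28\right) 25 = 750 \left(16 - 28\right) 25 = 750 \left(-12\right) 25 = \left(-9000\right) 25 = -225000$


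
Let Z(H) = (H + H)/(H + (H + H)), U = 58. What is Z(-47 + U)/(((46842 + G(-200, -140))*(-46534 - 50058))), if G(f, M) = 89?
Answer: -1/6799738728 ≈ -1.4706e-10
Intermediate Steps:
Z(H) = ⅔ (Z(H) = (2*H)/(H + 2*H) = (2*H)/((3*H)) = (2*H)*(1/(3*H)) = ⅔)
Z(-47 + U)/(((46842 + G(-200, -140))*(-46534 - 50058))) = 2/(3*(((46842 + 89)*(-46534 - 50058)))) = 2/(3*((46931*(-96592)))) = (⅔)/(-4533159152) = (⅔)*(-1/4533159152) = -1/6799738728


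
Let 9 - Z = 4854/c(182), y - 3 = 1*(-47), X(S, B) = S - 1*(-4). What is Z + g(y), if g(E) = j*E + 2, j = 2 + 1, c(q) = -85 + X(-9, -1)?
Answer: -1006/15 ≈ -67.067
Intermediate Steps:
X(S, B) = 4 + S (X(S, B) = S + 4 = 4 + S)
c(q) = -90 (c(q) = -85 + (4 - 9) = -85 - 5 = -90)
y = -44 (y = 3 + 1*(-47) = 3 - 47 = -44)
j = 3
g(E) = 2 + 3*E (g(E) = 3*E + 2 = 2 + 3*E)
Z = 944/15 (Z = 9 - 4854/(-90) = 9 - 4854*(-1)/90 = 9 - 1*(-809/15) = 9 + 809/15 = 944/15 ≈ 62.933)
Z + g(y) = 944/15 + (2 + 3*(-44)) = 944/15 + (2 - 132) = 944/15 - 130 = -1006/15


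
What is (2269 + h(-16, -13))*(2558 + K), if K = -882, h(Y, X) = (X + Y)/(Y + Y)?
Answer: 30434903/8 ≈ 3.8044e+6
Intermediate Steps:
h(Y, X) = (X + Y)/(2*Y) (h(Y, X) = (X + Y)/((2*Y)) = (X + Y)*(1/(2*Y)) = (X + Y)/(2*Y))
(2269 + h(-16, -13))*(2558 + K) = (2269 + (½)*(-13 - 16)/(-16))*(2558 - 882) = (2269 + (½)*(-1/16)*(-29))*1676 = (2269 + 29/32)*1676 = (72637/32)*1676 = 30434903/8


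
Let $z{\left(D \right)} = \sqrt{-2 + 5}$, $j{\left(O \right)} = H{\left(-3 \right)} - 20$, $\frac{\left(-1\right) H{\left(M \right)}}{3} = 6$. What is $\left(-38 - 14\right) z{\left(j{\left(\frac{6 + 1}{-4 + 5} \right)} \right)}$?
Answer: $- 52 \sqrt{3} \approx -90.067$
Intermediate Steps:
$H{\left(M \right)} = -18$ ($H{\left(M \right)} = \left(-3\right) 6 = -18$)
$j{\left(O \right)} = -38$ ($j{\left(O \right)} = -18 - 20 = -38$)
$z{\left(D \right)} = \sqrt{3}$
$\left(-38 - 14\right) z{\left(j{\left(\frac{6 + 1}{-4 + 5} \right)} \right)} = \left(-38 - 14\right) \sqrt{3} = - 52 \sqrt{3}$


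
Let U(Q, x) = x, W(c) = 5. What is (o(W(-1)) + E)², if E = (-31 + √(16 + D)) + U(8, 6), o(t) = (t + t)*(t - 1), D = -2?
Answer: (15 + √14)² ≈ 351.25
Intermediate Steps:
o(t) = 2*t*(-1 + t) (o(t) = (2*t)*(-1 + t) = 2*t*(-1 + t))
E = -25 + √14 (E = (-31 + √(16 - 2)) + 6 = (-31 + √14) + 6 = -25 + √14 ≈ -21.258)
(o(W(-1)) + E)² = (2*5*(-1 + 5) + (-25 + √14))² = (2*5*4 + (-25 + √14))² = (40 + (-25 + √14))² = (15 + √14)²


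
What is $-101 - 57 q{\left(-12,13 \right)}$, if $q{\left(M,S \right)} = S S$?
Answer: $-9734$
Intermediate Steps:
$q{\left(M,S \right)} = S^{2}$
$-101 - 57 q{\left(-12,13 \right)} = -101 - 57 \cdot 13^{2} = -101 - 9633 = -9734$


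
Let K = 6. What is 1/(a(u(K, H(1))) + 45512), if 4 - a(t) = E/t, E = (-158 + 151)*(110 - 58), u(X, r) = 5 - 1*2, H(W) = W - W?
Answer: 3/136912 ≈ 2.1912e-5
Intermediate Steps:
H(W) = 0
u(X, r) = 3 (u(X, r) = 5 - 2 = 3)
E = -364 (E = -7*52 = -364)
a(t) = 4 + 364/t (a(t) = 4 - (-364)/t = 4 + 364/t)
1/(a(u(K, H(1))) + 45512) = 1/((4 + 364/3) + 45512) = 1/(376/3 + 45512) = 1/(136912/3) = 3/136912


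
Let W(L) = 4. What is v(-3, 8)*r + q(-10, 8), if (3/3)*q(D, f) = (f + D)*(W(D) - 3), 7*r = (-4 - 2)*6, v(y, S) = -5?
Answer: 166/7 ≈ 23.714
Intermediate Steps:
r = -36/7 (r = ((-4 - 2)*6)/7 = (-6*6)/7 = (⅐)*(-36) = -36/7 ≈ -5.1429)
q(D, f) = D + f (q(D, f) = (f + D)*(4 - 3) = (D + f)*1 = D + f)
v(-3, 8)*r + q(-10, 8) = -5*(-36/7) + (-10 + 8) = 180/7 - 2 = 166/7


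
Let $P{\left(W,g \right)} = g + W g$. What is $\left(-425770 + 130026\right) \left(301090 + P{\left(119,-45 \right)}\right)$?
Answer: $-87448543360$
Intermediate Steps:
$\left(-425770 + 130026\right) \left(301090 + P{\left(119,-45 \right)}\right) = \left(-425770 + 130026\right) \left(301090 - 45 \left(1 + 119\right)\right) = - 295744 \left(301090 - 5400\right) = \left(-295744\right) 295690 = -87448543360$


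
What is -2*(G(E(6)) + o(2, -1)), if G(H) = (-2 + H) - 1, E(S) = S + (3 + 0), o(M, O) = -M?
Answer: -8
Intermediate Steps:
E(S) = 3 + S (E(S) = S + 3 = 3 + S)
G(H) = -3 + H
-2*(G(E(6)) + o(2, -1)) = -2*((-3 + (3 + 6)) - 1*2) = -2*((-3 + 9) - 2) = -2*(6 - 2) = -2*4 = -8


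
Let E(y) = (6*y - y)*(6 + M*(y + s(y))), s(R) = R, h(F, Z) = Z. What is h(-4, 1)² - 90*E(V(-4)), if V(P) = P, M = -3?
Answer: 54001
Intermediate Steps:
E(y) = 5*y*(6 - 6*y) (E(y) = (6*y - y)*(6 - 3*(y + y)) = (5*y)*(6 - 6*y) = 5*y*(6 - 6*y))
h(-4, 1)² - 90*E(V(-4)) = 1² - 2700*(-4)*(1 - 1*(-4)) = 1 - 2700*(-4)*(1 + 4) = 1 - 2700*(-4)*5 = 1 - 90*(-600) = 1 + 54000 = 54001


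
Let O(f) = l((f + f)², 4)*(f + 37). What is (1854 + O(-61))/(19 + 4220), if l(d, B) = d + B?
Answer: -118486/1413 ≈ -83.854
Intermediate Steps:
l(d, B) = B + d
O(f) = (4 + 4*f²)*(37 + f) (O(f) = (4 + (f + f)²)*(f + 37) = (4 + (2*f)²)*(37 + f) = (4 + 4*f²)*(37 + f))
(1854 + O(-61))/(19 + 4220) = (1854 + 4*(1 + (-61)²)*(37 - 61))/(19 + 4220) = (1854 + 4*(1 + 3721)*(-24))/4239 = (1854 + 4*3722*(-24))*(1/4239) = (1854 - 357312)*(1/4239) = -355458*1/4239 = -118486/1413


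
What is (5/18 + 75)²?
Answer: 1836025/324 ≈ 5666.7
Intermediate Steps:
(5/18 + 75)² = (1355/18)² = 1836025/324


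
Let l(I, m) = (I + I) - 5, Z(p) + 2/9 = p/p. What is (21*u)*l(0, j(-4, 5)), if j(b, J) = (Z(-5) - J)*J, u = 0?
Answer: 0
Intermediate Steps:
Z(p) = 7/9 (Z(p) = -2/9 + p/p = -2/9 + 1 = 7/9)
j(b, J) = J*(7/9 - J) (j(b, J) = (7/9 - J)*J = J*(7/9 - J))
l(I, m) = -5 + 2*I (l(I, m) = 2*I - 5 = -5 + 2*I)
(21*u)*l(0, j(-4, 5)) = (21*0)*(-5 + 2*0) = 0*(-5 + 0) = 0*(-5) = 0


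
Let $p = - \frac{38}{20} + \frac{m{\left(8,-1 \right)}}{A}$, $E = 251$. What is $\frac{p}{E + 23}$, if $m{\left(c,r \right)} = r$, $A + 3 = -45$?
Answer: $- \frac{451}{65760} \approx -0.0068583$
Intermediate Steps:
$A = -48$ ($A = -3 - 45 = -48$)
$p = - \frac{451}{240}$ ($p = - \frac{38}{20} - \frac{1}{-48} = \left(-38\right) \frac{1}{20} - - \frac{1}{48} = - \frac{19}{10} + \frac{1}{48} = - \frac{451}{240} \approx -1.8792$)
$\frac{p}{E + 23} = \frac{1}{251 + 23} \left(- \frac{451}{240}\right) = \frac{1}{274} \left(- \frac{451}{240}\right) = - \frac{451}{65760}$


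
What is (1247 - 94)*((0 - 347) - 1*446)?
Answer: -914329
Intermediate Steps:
(1247 - 94)*((0 - 347) - 1*446) = 1153*(-347 - 446) = 1153*(-793) = -914329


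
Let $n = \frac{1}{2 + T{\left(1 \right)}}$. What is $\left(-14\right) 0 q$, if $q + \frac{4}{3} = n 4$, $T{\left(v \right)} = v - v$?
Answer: $0$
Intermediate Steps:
$T{\left(v \right)} = 0$
$n = \frac{1}{2}$ ($n = \frac{1}{2 + 0} = \frac{1}{2} \approx 0.5$)
$q = \frac{2}{3}$ ($q = - \frac{4}{3} + \frac{1}{2} \cdot 4 = - \frac{4}{3} + 2 = \frac{2}{3} \approx 0.66667$)
$\left(-14\right) 0 q = \left(-14\right) 0 \cdot \frac{2}{3} = 0 \cdot \frac{2}{3} = 0$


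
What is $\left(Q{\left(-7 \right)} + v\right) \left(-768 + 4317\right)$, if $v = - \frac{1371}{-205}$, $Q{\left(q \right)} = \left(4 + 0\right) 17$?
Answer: $\frac{54338739}{205} \approx 2.6507 \cdot 10^{5}$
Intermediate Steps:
$Q{\left(q \right)} = 68$ ($Q{\left(q \right)} = 4 \cdot 17 = 68$)
$v = \frac{1371}{205}$ ($v = \left(-1371\right) \left(- \frac{1}{205}\right) = \frac{1371}{205} \approx 6.6878$)
$\left(Q{\left(-7 \right)} + v\right) \left(-768 + 4317\right) = \left(68 + \frac{1371}{205}\right) \left(-768 + 4317\right) = \frac{15311}{205} \cdot 3549 = \frac{54338739}{205}$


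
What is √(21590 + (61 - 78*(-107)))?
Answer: 3*√3333 ≈ 173.20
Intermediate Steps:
√(21590 + (61 - 78*(-107))) = √(21590 + (61 + 8346)) = √(21590 + 8407) = √29997 = 3*√3333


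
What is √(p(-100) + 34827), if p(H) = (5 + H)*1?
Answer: 2*√8683 ≈ 186.37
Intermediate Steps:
p(H) = 5 + H
√(p(-100) + 34827) = √((5 - 100) + 34827) = √(-95 + 34827) = √34732 = 2*√8683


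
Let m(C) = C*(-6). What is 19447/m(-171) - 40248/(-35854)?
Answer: 28405661/1414854 ≈ 20.077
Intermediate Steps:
m(C) = -6*C
19447/m(-171) - 40248/(-35854) = 19447/((-6*(-171))) - 40248/(-35854) = 19447/1026 - 40248*(-1/35854) = 19447*(1/1026) + 1548/1379 = 19447/1026 + 1548/1379 = 28405661/1414854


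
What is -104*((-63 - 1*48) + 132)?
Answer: -2184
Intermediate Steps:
-104*((-63 - 1*48) + 132) = -104*((-63 - 48) + 132) = -104*(-111 + 132) = -104*21 = -2184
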